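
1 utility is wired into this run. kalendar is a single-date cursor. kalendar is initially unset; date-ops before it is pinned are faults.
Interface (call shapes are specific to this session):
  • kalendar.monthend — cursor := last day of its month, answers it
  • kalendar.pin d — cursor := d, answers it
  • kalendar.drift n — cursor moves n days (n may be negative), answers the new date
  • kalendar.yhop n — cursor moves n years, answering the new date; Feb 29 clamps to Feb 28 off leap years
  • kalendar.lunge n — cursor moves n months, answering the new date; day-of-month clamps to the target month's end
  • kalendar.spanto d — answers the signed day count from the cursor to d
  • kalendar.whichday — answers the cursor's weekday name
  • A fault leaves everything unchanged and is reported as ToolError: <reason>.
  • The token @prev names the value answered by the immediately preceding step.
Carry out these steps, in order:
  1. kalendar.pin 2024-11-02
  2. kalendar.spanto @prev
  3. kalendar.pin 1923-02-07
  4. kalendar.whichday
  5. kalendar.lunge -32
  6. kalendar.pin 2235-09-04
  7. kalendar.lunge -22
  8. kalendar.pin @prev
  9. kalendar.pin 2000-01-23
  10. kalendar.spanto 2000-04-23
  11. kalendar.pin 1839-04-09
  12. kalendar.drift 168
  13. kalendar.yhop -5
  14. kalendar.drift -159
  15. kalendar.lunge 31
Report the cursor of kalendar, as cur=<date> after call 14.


Do: kalendar.pin[2024-11-02]
See: 2024-11-02
Do: kalendar.spanto[@prev]
See: 0
Do: kalendar.pin[1923-02-07]
See: 1923-02-07
Do: kalendar.whichday[]
See: Wednesday
Do: kalendar.lunge[-32]
See: 1920-06-07
Do: kalendar.pin[2235-09-04]
See: 2235-09-04
Do: kalendar.lunge[-22]
See: 2233-11-04
Do: kalendar.pin[@prev]
See: 2233-11-04
Do: kalendar.pin[2000-01-23]
See: 2000-01-23
Do: kalendar.spanto[2000-04-23]
See: 91
Do: kalendar.pin[1839-04-09]
See: 1839-04-09
Do: kalendar.drift[168]
See: 1839-09-24
Do: kalendar.yhop[-5]
See: 1834-09-24
Do: kalendar.drift[-159]
See: 1834-04-18
Do: kalendar.lunge[31]
See: 1836-11-18

Answer: cur=1834-04-18


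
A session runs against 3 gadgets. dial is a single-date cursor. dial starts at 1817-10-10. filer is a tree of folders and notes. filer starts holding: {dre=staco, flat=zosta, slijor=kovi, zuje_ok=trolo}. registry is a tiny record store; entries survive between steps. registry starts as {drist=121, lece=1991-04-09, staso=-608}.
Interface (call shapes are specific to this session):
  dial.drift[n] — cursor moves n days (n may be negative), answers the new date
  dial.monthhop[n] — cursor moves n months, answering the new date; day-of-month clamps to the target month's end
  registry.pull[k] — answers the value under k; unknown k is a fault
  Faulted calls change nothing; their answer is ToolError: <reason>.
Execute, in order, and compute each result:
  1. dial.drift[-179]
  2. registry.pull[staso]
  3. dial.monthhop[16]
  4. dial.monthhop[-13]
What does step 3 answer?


Answer: 1818-08-14

Derivation:
I call dial.drift using n: -179, — result: 1817-04-14.
I run registry.pull using k: staso: -608.
Then dial.monthhop using n: 16: 1818-08-14.
I invoke dial.monthhop using n: -13, yielding 1817-07-14.


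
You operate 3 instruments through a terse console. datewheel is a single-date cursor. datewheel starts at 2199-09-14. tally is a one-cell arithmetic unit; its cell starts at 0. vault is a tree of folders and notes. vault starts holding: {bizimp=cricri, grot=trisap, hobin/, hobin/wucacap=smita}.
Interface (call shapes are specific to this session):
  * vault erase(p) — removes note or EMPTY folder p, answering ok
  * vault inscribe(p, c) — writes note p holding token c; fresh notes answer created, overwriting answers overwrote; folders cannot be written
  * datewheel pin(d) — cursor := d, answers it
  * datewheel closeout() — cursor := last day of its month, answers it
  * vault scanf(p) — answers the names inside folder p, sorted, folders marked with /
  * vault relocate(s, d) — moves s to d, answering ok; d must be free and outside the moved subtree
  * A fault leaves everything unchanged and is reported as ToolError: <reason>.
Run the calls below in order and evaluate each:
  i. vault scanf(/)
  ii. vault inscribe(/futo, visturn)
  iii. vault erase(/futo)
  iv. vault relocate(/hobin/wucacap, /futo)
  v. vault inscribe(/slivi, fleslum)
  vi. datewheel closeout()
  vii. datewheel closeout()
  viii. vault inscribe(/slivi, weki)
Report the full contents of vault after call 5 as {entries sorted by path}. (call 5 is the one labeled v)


Using vault scanf(p→/), which returns [bizimp, grot, hobin/].
Now I run vault inscribe(p→/futo, c→visturn), — result: created.
I run vault erase(p→/futo): ok.
I call vault relocate(s→/hobin/wucacap, d→/futo), — result: ok.
I try vault inscribe(p→/slivi, c→fleslum), → created.
Calling datewheel closeout(), → 2199-09-30.
Next I call datewheel closeout(), and see 2199-09-30.
Now I run vault inscribe(p→/slivi, c→weki), which returns overwrote.

Answer: {bizimp=cricri, futo=smita, grot=trisap, hobin/, slivi=fleslum}


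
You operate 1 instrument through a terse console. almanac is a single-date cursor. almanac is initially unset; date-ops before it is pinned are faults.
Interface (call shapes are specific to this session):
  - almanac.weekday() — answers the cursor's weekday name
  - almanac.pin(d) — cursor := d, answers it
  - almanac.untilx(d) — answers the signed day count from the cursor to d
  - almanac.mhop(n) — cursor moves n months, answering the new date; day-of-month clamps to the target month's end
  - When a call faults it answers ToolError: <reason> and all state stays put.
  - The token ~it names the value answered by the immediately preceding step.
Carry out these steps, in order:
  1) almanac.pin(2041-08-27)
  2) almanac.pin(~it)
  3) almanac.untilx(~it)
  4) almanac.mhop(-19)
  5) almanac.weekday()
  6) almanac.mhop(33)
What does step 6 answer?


Answer: 2042-10-27

Derivation:
$ pin d=2041-08-27
:: 2041-08-27
$ pin d=~it
:: 2041-08-27
$ untilx d=~it
:: 0
$ mhop n=-19
:: 2040-01-27
$ weekday
:: Friday
$ mhop n=33
:: 2042-10-27


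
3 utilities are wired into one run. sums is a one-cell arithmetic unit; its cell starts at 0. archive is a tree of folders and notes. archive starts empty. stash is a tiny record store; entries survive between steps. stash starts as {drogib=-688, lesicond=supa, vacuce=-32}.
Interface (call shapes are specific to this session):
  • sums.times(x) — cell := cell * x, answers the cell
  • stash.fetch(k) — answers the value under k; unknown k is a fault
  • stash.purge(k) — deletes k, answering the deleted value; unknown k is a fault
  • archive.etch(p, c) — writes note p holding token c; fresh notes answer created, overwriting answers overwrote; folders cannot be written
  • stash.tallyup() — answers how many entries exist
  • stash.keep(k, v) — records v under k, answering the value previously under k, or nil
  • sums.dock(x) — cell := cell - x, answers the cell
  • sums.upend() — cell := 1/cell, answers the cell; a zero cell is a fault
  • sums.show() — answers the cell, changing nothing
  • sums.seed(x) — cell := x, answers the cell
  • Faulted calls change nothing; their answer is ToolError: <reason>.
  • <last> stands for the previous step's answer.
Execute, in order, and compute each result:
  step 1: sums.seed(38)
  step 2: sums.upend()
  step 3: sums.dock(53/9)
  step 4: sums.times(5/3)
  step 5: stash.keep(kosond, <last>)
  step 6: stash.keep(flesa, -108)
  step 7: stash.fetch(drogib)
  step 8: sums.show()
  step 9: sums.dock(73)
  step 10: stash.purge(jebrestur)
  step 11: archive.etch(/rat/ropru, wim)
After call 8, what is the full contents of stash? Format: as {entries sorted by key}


Step: seed[38]
Result: 38
Step: upend[]
Result: 1/38
Step: dock[53/9]
Result: -2005/342
Step: times[5/3]
Result: -10025/1026
Step: keep[kosond; <last>]
Result: nil
Step: keep[flesa; -108]
Result: nil
Step: fetch[drogib]
Result: -688
Step: show[]
Result: -10025/1026
Step: dock[73]
Result: -84923/1026
Step: purge[jebrestur]
Result: ToolError: no such key jebrestur
Step: etch[/rat/ropru; wim]
Result: ToolError: no parent

Answer: {drogib=-688, flesa=-108, kosond=-10025/1026, lesicond=supa, vacuce=-32}


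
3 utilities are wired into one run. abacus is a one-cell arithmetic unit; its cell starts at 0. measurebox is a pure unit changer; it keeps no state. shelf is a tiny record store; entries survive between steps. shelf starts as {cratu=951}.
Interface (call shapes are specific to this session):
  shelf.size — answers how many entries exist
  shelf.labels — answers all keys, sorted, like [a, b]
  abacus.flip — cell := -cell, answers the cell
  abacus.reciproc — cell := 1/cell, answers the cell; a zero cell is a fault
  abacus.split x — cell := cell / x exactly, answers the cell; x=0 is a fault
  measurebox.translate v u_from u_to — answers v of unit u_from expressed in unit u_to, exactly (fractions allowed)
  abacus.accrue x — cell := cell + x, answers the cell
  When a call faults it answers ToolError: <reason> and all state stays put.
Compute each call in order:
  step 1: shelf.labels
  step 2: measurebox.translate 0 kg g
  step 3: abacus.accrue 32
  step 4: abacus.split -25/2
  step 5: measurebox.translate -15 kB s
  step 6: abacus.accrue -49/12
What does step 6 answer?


> shelf.labels
  [cratu]
> measurebox.translate v=0 u_from=kg u_to=g
  0
> abacus.accrue x=32
  32
> abacus.split x=-25/2
  -64/25
> measurebox.translate v=-15 u_from=kB u_to=s
  ToolError: incompatible units
> abacus.accrue x=-49/12
  -1993/300

Answer: -1993/300


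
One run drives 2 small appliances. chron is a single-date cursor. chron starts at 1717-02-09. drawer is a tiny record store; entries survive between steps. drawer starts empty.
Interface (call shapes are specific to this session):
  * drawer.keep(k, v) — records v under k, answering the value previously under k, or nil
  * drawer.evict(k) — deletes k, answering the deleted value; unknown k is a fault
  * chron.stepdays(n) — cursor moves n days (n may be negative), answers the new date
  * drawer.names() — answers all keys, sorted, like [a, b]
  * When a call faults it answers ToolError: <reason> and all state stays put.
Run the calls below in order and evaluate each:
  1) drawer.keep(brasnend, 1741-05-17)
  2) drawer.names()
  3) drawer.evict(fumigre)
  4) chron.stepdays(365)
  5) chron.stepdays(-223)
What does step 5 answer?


> drawer.keep brasnend 1741-05-17
= nil
> drawer.names
= [brasnend]
> drawer.evict fumigre
= ToolError: no such key fumigre
> chron.stepdays 365
= 1718-02-09
> chron.stepdays -223
= 1717-07-01

Answer: 1717-07-01


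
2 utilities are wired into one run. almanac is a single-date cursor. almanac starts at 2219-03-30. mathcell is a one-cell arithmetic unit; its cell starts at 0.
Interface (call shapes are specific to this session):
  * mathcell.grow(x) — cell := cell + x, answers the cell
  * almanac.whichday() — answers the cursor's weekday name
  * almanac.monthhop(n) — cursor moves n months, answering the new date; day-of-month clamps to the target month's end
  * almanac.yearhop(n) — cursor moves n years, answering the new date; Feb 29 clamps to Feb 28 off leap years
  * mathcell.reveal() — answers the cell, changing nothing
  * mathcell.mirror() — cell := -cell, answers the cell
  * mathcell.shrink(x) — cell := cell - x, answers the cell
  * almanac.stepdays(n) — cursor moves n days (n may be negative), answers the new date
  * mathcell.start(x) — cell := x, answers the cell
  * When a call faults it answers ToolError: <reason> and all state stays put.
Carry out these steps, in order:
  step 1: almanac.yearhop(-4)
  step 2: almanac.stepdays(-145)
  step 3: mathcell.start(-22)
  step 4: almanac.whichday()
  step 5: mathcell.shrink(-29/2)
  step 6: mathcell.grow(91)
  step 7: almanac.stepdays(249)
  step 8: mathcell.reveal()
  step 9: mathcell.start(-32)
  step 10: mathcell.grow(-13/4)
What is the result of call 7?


% almanac.yearhop(n→-4) ~> 2215-03-30
% almanac.stepdays(n→-145) ~> 2214-11-05
% mathcell.start(x→-22) ~> -22
% almanac.whichday() ~> Saturday
% mathcell.shrink(x→-29/2) ~> -15/2
% mathcell.grow(x→91) ~> 167/2
% almanac.stepdays(n→249) ~> 2215-07-12
% mathcell.reveal() ~> 167/2
% mathcell.start(x→-32) ~> -32
% mathcell.grow(x→-13/4) ~> -141/4

Answer: 2215-07-12


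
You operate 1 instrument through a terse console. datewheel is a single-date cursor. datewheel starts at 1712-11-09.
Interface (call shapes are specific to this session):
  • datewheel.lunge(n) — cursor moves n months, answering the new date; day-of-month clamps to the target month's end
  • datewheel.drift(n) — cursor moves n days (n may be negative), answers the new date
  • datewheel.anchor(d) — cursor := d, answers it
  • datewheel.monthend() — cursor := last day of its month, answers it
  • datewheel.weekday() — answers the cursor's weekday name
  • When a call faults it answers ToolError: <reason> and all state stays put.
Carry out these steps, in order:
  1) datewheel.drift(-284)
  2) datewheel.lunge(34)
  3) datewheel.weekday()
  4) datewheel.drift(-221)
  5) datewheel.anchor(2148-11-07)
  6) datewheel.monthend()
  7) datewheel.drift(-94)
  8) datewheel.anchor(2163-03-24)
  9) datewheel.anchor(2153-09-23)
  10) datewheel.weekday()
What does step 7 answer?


Answer: 2148-08-28

Derivation:
-- datewheel.drift(n: -284) == 1712-01-30
-- datewheel.lunge(n: 34) == 1714-11-30
-- datewheel.weekday() == Friday
-- datewheel.drift(n: -221) == 1714-04-23
-- datewheel.anchor(d: 2148-11-07) == 2148-11-07
-- datewheel.monthend() == 2148-11-30
-- datewheel.drift(n: -94) == 2148-08-28
-- datewheel.anchor(d: 2163-03-24) == 2163-03-24
-- datewheel.anchor(d: 2153-09-23) == 2153-09-23
-- datewheel.weekday() == Sunday


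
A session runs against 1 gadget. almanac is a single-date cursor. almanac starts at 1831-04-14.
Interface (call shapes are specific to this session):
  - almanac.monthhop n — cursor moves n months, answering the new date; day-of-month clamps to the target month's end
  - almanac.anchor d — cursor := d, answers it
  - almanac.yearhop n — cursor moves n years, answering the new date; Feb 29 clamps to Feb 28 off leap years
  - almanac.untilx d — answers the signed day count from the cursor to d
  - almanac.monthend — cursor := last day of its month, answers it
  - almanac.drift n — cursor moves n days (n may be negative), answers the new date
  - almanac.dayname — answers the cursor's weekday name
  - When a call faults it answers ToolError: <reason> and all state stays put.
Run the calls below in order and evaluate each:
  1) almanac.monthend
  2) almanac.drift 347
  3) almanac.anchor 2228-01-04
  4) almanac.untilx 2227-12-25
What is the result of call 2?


Answer: 1832-04-11

Derivation:
Do: almanac.monthend[]
See: 1831-04-30
Do: almanac.drift[n→347]
See: 1832-04-11
Do: almanac.anchor[d→2228-01-04]
See: 2228-01-04
Do: almanac.untilx[d→2227-12-25]
See: -10


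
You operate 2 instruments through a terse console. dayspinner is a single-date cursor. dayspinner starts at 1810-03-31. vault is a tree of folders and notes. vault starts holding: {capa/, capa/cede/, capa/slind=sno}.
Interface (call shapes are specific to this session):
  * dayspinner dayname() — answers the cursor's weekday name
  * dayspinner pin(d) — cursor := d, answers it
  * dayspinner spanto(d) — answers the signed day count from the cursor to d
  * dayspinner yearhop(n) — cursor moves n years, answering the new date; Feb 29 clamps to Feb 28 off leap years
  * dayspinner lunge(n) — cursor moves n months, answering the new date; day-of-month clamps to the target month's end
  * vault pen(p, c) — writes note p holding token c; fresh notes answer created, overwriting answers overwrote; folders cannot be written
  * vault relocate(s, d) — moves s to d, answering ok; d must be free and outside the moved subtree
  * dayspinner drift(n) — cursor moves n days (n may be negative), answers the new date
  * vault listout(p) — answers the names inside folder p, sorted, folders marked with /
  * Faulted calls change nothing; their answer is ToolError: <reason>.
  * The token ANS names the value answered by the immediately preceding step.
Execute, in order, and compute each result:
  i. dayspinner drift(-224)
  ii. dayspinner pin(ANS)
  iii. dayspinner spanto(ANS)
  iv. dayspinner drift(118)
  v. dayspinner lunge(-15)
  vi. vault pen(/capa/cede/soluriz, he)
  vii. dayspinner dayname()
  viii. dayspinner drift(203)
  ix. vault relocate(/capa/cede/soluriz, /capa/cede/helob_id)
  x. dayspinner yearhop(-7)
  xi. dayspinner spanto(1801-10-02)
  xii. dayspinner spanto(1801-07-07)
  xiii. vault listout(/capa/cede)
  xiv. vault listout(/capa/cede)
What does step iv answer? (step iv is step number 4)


Answer: 1809-12-15

Derivation:
Act: dayspinner drift[-224]
Obs: 1809-08-19
Act: dayspinner pin[ANS]
Obs: 1809-08-19
Act: dayspinner spanto[ANS]
Obs: 0
Act: dayspinner drift[118]
Obs: 1809-12-15
Act: dayspinner lunge[-15]
Obs: 1808-09-15
Act: vault pen[/capa/cede/soluriz; he]
Obs: created
Act: dayspinner dayname[]
Obs: Thursday
Act: dayspinner drift[203]
Obs: 1809-04-06
Act: vault relocate[/capa/cede/soluriz; /capa/cede/helob_id]
Obs: ok
Act: dayspinner yearhop[-7]
Obs: 1802-04-06
Act: dayspinner spanto[1801-10-02]
Obs: -186
Act: dayspinner spanto[1801-07-07]
Obs: -273
Act: vault listout[/capa/cede]
Obs: [helob_id]
Act: vault listout[/capa/cede]
Obs: [helob_id]


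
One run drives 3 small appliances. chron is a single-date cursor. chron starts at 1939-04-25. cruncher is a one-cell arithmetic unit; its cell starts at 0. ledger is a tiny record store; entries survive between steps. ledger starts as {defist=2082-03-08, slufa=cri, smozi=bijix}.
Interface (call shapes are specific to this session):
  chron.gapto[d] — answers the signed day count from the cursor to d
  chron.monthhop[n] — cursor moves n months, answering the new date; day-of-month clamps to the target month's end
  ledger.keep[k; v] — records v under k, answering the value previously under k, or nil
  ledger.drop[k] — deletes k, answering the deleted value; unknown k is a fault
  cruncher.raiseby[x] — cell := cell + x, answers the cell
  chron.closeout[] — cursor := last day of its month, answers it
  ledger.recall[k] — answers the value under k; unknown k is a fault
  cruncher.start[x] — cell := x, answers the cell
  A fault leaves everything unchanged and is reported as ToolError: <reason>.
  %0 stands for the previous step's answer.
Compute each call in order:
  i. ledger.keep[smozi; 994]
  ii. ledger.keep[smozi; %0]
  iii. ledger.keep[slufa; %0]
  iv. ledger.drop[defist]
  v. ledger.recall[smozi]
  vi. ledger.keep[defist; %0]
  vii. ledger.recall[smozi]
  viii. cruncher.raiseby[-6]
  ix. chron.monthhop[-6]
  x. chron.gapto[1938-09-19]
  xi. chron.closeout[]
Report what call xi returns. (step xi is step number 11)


! 1. keep(k='smozi', v='994') : bijix
! 2. keep(k='smozi', v='%0') : 994
! 3. keep(k='slufa', v='%0') : cri
! 4. drop(k='defist') : 2082-03-08
! 5. recall(k='smozi') : bijix
! 6. keep(k='defist', v='%0') : nil
! 7. recall(k='smozi') : bijix
! 8. raiseby(x='-6') : -6
! 9. monthhop(n='-6') : 1938-10-25
! 10. gapto(d='1938-09-19') : -36
! 11. closeout() : 1938-10-31

Answer: 1938-10-31


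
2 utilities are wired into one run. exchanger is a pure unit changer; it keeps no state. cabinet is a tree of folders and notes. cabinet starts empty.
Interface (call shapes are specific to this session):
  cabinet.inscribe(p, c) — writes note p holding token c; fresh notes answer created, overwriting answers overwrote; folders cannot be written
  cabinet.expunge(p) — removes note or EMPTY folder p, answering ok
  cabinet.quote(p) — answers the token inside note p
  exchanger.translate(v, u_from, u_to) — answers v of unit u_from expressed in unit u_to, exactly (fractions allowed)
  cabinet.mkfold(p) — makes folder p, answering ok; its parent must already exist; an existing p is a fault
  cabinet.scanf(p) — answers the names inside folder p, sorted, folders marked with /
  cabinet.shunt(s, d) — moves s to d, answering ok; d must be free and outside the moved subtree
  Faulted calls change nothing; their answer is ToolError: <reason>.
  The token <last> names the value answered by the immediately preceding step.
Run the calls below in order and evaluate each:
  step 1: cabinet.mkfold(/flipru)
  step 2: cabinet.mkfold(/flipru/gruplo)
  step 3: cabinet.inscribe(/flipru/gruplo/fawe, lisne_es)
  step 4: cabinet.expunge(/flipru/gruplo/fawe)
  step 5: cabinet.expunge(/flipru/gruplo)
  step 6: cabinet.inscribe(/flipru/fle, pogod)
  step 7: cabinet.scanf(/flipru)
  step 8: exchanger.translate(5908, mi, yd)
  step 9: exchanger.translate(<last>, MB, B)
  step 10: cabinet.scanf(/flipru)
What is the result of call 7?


// 1. mkfold(p='/flipru') -> ok
// 2. mkfold(p='/flipru/gruplo') -> ok
// 3. inscribe(p='/flipru/gruplo/fawe', c='lisne_es') -> created
// 4. expunge(p='/flipru/gruplo/fawe') -> ok
// 5. expunge(p='/flipru/gruplo') -> ok
// 6. inscribe(p='/flipru/fle', c='pogod') -> created
// 7. scanf(p='/flipru') -> [fle]
// 8. translate(v='5908', u_from='mi', u_to='yd') -> 10398080
// 9. translate(v='<last>', u_from='MB', u_to='B') -> 10398080000000
// 10. scanf(p='/flipru') -> [fle]

Answer: [fle]


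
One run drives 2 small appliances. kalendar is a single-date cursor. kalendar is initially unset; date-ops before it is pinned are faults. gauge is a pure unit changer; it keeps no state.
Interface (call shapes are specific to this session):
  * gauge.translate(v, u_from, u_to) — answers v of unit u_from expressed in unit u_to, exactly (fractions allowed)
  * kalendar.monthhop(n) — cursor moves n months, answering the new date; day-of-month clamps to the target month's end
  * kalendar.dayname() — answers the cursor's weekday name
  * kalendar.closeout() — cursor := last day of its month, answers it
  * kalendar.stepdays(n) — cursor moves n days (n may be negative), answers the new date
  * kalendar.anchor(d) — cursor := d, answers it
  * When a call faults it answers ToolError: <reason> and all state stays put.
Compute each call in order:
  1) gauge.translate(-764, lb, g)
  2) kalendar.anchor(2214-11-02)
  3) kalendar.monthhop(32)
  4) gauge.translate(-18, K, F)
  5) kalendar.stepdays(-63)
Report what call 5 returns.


Answer: 2217-04-30

Derivation:
$ translate v='-764' u_from='lb' u_to='g'
[out] -8663614267/25000
$ anchor d='2214-11-02'
[out] 2214-11-02
$ monthhop n='32'
[out] 2217-07-02
$ translate v='-18' u_from='K' u_to='F'
[out] -49207/100
$ stepdays n='-63'
[out] 2217-04-30


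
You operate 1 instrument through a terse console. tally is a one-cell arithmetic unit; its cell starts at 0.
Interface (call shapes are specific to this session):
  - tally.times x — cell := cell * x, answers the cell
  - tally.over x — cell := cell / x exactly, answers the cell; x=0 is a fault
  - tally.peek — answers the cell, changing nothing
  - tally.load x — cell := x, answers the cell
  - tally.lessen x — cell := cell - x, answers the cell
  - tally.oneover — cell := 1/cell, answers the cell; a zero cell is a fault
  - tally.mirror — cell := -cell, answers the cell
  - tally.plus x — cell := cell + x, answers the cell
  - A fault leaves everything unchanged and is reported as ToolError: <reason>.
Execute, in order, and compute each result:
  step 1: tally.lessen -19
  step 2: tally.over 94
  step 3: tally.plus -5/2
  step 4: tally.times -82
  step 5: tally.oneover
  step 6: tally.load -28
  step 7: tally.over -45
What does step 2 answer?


Answer: 19/94

Derivation:
-> tally.lessen(-19)
<- 19
-> tally.over(94)
<- 19/94
-> tally.plus(-5/2)
<- -108/47
-> tally.times(-82)
<- 8856/47
-> tally.oneover()
<- 47/8856
-> tally.load(-28)
<- -28
-> tally.over(-45)
<- 28/45


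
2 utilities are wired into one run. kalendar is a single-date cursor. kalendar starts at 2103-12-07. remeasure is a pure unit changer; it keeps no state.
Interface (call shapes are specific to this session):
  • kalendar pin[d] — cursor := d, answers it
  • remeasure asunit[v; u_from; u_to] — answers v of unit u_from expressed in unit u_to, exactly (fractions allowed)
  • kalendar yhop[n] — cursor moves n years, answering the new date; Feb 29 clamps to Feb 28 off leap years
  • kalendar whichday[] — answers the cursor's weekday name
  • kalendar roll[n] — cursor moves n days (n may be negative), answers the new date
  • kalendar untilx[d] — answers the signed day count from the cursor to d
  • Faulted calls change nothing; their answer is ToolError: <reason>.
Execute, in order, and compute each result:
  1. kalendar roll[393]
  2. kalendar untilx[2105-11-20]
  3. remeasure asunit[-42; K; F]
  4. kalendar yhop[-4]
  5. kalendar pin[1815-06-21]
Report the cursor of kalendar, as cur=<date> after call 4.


Now I run kalendar roll with n: 393, → 2105-01-03.
I run kalendar untilx with d: 2105-11-20, → 321.
Next I call remeasure asunit with v: -42, u_from: K, u_to: F, → -53527/100.
Invoking kalendar yhop with n: -4, yielding 2101-01-03.
Then kalendar pin with d: 1815-06-21, → 1815-06-21.

Answer: cur=2101-01-03


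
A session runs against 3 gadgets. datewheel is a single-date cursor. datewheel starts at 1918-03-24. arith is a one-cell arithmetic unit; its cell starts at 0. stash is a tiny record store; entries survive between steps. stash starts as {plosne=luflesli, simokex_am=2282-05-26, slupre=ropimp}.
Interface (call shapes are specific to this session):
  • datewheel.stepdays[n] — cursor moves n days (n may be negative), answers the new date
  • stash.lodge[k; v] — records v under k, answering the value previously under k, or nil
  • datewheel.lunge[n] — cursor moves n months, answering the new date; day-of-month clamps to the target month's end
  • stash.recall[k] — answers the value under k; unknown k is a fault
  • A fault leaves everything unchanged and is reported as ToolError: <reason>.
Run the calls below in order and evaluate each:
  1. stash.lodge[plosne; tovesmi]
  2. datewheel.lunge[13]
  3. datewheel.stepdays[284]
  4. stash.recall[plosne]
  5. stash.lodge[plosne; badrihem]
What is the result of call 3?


Answer: 1920-02-02

Derivation:
% lodge k: plosne v: tovesmi
[out] luflesli
% lunge n: 13
[out] 1919-04-24
% stepdays n: 284
[out] 1920-02-02
% recall k: plosne
[out] tovesmi
% lodge k: plosne v: badrihem
[out] tovesmi


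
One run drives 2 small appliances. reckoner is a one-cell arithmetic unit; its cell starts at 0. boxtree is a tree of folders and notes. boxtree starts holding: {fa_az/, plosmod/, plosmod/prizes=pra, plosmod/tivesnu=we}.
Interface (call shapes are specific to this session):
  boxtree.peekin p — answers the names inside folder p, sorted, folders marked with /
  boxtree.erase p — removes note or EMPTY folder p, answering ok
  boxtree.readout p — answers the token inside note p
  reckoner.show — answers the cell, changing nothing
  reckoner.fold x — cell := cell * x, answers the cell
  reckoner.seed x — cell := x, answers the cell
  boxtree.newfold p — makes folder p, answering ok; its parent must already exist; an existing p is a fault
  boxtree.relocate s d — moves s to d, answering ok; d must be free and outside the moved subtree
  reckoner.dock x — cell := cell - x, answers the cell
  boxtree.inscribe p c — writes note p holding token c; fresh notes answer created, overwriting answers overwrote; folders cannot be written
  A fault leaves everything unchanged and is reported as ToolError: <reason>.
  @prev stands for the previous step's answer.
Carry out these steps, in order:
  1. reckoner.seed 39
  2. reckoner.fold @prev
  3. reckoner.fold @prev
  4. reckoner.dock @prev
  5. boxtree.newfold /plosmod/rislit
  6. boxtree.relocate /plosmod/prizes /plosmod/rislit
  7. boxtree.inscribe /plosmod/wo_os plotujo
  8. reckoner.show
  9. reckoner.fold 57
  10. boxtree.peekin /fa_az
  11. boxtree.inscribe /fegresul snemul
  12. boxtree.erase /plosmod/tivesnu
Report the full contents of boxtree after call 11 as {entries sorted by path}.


==> reckoner.seed(x=39)
<== 39
==> reckoner.fold(x=@prev)
<== 1521
==> reckoner.fold(x=@prev)
<== 2313441
==> reckoner.dock(x=@prev)
<== 0
==> boxtree.newfold(p=/plosmod/rislit)
<== ok
==> boxtree.relocate(s=/plosmod/prizes, d=/plosmod/rislit)
<== ToolError: exists
==> boxtree.inscribe(p=/plosmod/wo_os, c=plotujo)
<== created
==> reckoner.show()
<== 0
==> reckoner.fold(x=57)
<== 0
==> boxtree.peekin(p=/fa_az)
<== []
==> boxtree.inscribe(p=/fegresul, c=snemul)
<== created
==> boxtree.erase(p=/plosmod/tivesnu)
<== ok

Answer: {fa_az/, fegresul=snemul, plosmod/, plosmod/prizes=pra, plosmod/rislit/, plosmod/tivesnu=we, plosmod/wo_os=plotujo}


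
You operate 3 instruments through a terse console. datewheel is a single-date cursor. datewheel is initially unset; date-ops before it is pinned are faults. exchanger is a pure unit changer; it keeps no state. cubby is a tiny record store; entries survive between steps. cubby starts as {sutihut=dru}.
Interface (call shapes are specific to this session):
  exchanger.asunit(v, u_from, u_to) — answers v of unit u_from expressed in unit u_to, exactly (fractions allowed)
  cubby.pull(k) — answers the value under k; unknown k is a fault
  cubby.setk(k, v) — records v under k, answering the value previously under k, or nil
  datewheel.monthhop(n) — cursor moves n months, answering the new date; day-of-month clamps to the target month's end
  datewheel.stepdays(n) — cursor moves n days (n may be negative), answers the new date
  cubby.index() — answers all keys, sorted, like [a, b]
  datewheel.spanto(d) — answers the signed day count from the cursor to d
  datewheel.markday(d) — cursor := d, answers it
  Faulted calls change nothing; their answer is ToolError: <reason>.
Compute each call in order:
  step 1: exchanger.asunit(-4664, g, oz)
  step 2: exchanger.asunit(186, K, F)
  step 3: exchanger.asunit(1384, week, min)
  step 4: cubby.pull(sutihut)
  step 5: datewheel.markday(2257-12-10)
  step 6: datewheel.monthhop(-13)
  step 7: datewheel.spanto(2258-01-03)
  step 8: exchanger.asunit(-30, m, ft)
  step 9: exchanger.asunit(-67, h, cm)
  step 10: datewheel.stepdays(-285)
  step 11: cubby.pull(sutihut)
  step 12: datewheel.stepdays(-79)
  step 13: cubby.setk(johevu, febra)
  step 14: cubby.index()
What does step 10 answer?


Answer: 2256-01-30

Derivation:
Invoking exchanger.asunit with v→-4664, u_from→g, u_to→oz, and get -678400000/4123567.
Then exchanger.asunit with v→186, u_from→K, u_to→F, giving -12487/100.
I use exchanger.asunit with v→1384, u_from→week, u_to→min, yielding 13950720.
Now I run cubby.pull with k→sutihut, → dru.
I try datewheel.markday with d→2257-12-10: 2257-12-10.
I try datewheel.monthhop with n→-13: 2256-11-10.
I call datewheel.spanto with d→2258-01-03, and observe 419.
I run exchanger.asunit with v→-30, u_from→m, u_to→ft, yielding -12500/127.
Calling exchanger.asunit with v→-67, u_from→h, u_to→cm: ToolError: incompatible units.
I try datewheel.stepdays with n→-285, which returns 2256-01-30.
I invoke cubby.pull with k→sutihut, and see dru.
I invoke datewheel.stepdays with n→-79, and observe 2255-11-12.
Now I run cubby.setk with k→johevu, v→febra, → nil.
Next I call cubby.index(), which returns [johevu, sutihut].


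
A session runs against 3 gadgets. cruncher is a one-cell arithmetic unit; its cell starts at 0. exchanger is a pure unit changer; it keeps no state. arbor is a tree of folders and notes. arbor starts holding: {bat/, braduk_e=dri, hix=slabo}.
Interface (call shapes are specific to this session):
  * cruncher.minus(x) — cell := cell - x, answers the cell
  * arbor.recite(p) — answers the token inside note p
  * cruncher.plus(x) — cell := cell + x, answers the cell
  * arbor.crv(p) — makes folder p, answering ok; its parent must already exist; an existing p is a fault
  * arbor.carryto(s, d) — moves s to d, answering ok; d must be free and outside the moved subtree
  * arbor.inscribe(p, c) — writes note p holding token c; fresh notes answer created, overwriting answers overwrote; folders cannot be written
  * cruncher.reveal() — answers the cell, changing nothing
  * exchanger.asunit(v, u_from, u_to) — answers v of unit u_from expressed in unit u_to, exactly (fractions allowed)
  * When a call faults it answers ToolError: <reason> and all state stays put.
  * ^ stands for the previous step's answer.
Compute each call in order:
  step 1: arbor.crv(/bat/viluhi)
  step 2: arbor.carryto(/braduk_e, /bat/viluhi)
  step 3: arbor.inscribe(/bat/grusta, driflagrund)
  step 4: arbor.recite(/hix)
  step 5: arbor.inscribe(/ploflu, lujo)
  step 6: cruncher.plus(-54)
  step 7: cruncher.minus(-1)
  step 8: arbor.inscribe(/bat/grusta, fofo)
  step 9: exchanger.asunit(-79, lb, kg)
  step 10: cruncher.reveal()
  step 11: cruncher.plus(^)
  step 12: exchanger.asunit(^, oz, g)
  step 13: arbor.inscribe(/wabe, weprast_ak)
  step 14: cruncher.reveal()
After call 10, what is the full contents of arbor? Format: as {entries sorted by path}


Answer: {bat/, bat/grusta=fofo, bat/viluhi/, braduk_e=dri, hix=slabo, ploflu=lujo}

Derivation:
>>> arbor.crv p='/bat/viluhi'
  ok
>>> arbor.carryto s='/braduk_e' d='/bat/viluhi'
  ToolError: exists
>>> arbor.inscribe p='/bat/grusta' c='driflagrund'
  created
>>> arbor.recite p='/hix'
  slabo
>>> arbor.inscribe p='/ploflu' c='lujo'
  created
>>> cruncher.plus x='-54'
  -54
>>> cruncher.minus x='-1'
  -53
>>> arbor.inscribe p='/bat/grusta' c='fofo'
  overwrote
>>> exchanger.asunit v='-79' u_from='lb' u_to='kg'
  -3583379723/100000000
>>> cruncher.reveal
  -53
>>> cruncher.plus x='^'
  -106
>>> exchanger.asunit v='^' u_from='oz' u_to='g'
  -2404039561/800000
>>> arbor.inscribe p='/wabe' c='weprast_ak'
  created
>>> cruncher.reveal
  -106


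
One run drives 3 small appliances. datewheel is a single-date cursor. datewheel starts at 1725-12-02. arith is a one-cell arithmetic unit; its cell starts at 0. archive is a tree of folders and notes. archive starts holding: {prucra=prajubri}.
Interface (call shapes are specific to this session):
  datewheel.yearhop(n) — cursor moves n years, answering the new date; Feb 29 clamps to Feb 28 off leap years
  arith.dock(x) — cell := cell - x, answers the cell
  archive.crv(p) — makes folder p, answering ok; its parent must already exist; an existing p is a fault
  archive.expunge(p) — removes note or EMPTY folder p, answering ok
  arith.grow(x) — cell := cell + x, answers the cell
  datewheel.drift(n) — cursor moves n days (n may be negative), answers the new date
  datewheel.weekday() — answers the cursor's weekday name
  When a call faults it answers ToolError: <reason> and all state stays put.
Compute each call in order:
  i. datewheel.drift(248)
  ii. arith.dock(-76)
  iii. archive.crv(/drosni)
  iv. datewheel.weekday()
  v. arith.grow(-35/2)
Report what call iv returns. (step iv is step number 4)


~$ drift n='248'
= 1726-08-07
~$ dock x='-76'
= 76
~$ crv p='/drosni'
= ok
~$ weekday
= Wednesday
~$ grow x='-35/2'
= 117/2

Answer: Wednesday


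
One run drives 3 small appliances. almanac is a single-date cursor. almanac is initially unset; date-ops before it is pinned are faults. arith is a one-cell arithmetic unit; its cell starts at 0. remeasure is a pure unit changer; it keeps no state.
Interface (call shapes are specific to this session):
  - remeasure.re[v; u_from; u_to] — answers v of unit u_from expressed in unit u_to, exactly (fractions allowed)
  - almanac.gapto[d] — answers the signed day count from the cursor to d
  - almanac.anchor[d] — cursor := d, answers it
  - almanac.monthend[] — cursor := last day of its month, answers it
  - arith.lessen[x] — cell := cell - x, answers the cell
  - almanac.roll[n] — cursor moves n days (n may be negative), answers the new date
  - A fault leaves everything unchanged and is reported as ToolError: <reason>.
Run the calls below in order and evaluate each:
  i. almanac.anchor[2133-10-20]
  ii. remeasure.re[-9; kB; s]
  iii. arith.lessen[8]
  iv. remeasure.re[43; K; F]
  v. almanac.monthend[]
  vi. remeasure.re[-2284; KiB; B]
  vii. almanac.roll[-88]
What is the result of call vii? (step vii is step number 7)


> almanac.anchor 2133-10-20
:: 2133-10-20
> remeasure.re -9 kB s
:: ToolError: incompatible units
> arith.lessen 8
:: -8
> remeasure.re 43 K F
:: -38227/100
> almanac.monthend
:: 2133-10-31
> remeasure.re -2284 KiB B
:: -2338816
> almanac.roll -88
:: 2133-08-04

Answer: 2133-08-04


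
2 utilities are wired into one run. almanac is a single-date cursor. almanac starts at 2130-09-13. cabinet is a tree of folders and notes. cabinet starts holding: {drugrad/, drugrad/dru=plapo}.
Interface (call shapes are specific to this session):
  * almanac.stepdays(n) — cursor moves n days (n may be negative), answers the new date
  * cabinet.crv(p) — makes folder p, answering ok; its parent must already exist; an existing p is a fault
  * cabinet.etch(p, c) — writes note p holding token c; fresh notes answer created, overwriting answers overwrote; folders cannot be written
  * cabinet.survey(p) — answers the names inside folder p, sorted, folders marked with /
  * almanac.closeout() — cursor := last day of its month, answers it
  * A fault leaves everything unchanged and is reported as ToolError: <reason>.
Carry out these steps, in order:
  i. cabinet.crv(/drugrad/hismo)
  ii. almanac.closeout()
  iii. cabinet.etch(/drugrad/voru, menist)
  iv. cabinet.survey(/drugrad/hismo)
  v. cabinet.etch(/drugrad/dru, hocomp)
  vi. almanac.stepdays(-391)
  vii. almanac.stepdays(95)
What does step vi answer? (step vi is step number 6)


Answer: 2129-09-04

Derivation:
# 1. cabinet.crv(p: /drugrad/hismo) => ok
# 2. almanac.closeout() => 2130-09-30
# 3. cabinet.etch(p: /drugrad/voru, c: menist) => created
# 4. cabinet.survey(p: /drugrad/hismo) => []
# 5. cabinet.etch(p: /drugrad/dru, c: hocomp) => overwrote
# 6. almanac.stepdays(n: -391) => 2129-09-04
# 7. almanac.stepdays(n: 95) => 2129-12-08


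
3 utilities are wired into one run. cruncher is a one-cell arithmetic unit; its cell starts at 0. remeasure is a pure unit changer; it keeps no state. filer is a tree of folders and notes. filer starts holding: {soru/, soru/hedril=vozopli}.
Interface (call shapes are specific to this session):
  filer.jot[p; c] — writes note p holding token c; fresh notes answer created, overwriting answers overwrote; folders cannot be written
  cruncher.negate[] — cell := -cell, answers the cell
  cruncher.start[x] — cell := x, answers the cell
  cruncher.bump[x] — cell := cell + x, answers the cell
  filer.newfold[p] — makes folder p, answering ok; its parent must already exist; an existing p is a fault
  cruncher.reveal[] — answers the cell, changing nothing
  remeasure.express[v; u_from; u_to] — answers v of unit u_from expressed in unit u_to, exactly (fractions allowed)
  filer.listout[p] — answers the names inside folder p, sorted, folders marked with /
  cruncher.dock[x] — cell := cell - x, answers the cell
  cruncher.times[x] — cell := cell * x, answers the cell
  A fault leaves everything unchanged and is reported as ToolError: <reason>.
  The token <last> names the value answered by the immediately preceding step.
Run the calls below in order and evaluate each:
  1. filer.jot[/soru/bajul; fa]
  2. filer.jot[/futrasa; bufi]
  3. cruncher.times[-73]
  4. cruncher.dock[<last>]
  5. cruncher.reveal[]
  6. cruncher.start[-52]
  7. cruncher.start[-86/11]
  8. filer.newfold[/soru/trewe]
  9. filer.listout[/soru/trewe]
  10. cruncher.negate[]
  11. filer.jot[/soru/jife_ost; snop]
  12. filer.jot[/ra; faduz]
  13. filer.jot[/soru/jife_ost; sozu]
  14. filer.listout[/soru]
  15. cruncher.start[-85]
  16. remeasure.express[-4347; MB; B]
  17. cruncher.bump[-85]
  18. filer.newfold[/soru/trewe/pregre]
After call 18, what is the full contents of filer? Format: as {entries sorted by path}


-- filer.jot(/soru/bajul, fa) : created
-- filer.jot(/futrasa, bufi) : created
-- cruncher.times(-73) : 0
-- cruncher.dock(<last>) : 0
-- cruncher.reveal() : 0
-- cruncher.start(-52) : -52
-- cruncher.start(-86/11) : -86/11
-- filer.newfold(/soru/trewe) : ok
-- filer.listout(/soru/trewe) : []
-- cruncher.negate() : 86/11
-- filer.jot(/soru/jife_ost, snop) : created
-- filer.jot(/ra, faduz) : created
-- filer.jot(/soru/jife_ost, sozu) : overwrote
-- filer.listout(/soru) : [bajul, hedril, jife_ost, trewe/]
-- cruncher.start(-85) : -85
-- remeasure.express(-4347, MB, B) : -4347000000
-- cruncher.bump(-85) : -170
-- filer.newfold(/soru/trewe/pregre) : ok

Answer: {futrasa=bufi, ra=faduz, soru/, soru/bajul=fa, soru/hedril=vozopli, soru/jife_ost=sozu, soru/trewe/, soru/trewe/pregre/}
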